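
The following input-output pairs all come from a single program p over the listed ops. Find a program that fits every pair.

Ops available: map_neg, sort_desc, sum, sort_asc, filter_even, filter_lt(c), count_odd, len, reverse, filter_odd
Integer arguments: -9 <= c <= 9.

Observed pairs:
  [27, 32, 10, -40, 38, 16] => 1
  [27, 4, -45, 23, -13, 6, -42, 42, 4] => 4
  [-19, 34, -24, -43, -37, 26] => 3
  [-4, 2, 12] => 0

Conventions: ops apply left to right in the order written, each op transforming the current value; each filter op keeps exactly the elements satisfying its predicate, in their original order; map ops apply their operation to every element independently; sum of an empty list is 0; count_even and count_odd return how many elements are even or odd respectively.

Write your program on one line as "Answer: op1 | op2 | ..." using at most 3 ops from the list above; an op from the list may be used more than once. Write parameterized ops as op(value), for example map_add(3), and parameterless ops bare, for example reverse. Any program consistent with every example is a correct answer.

filter_odd | len

Check, running the answer program on each example:
  [27, 32, 10, -40, 38, 16] -> [27] -> 1
  [27, 4, -45, 23, -13, 6, -42, 42, 4] -> [27, -45, 23, -13] -> 4
  [-19, 34, -24, -43, -37, 26] -> [-19, -43, -37] -> 3
  [-4, 2, 12] -> [] -> 0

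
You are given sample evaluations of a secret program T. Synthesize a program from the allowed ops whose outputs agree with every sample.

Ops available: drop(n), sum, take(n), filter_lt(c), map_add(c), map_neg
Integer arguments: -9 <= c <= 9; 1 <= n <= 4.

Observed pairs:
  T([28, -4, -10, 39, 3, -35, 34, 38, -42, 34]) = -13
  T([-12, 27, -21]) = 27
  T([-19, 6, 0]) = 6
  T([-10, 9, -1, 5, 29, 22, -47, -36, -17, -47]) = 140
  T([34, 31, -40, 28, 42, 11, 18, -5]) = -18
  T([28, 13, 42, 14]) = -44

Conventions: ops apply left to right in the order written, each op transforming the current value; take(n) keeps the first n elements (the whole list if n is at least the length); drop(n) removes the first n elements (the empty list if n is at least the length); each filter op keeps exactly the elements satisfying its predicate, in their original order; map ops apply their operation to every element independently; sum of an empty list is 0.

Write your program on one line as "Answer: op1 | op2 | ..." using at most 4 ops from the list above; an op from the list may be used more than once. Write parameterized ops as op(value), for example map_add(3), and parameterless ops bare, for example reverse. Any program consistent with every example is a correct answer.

map_neg | map_add(6) | drop(2) | sum

Check, running the answer program on each example:
  [28, -4, -10, 39, 3, -35, 34, 38, -42, 34] -> [-28, 4, 10, -39, -3, 35, -34, -38, 42, -34] -> [-22, 10, 16, -33, 3, 41, -28, -32, 48, -28] -> [16, -33, 3, 41, -28, -32, 48, -28] -> -13
  [-12, 27, -21] -> [12, -27, 21] -> [18, -21, 27] -> [27] -> 27
  [-19, 6, 0] -> [19, -6, 0] -> [25, 0, 6] -> [6] -> 6
  [-10, 9, -1, 5, 29, 22, -47, -36, -17, -47] -> [10, -9, 1, -5, -29, -22, 47, 36, 17, 47] -> [16, -3, 7, 1, -23, -16, 53, 42, 23, 53] -> [7, 1, -23, -16, 53, 42, 23, 53] -> 140
  [34, 31, -40, 28, 42, 11, 18, -5] -> [-34, -31, 40, -28, -42, -11, -18, 5] -> [-28, -25, 46, -22, -36, -5, -12, 11] -> [46, -22, -36, -5, -12, 11] -> -18
  [28, 13, 42, 14] -> [-28, -13, -42, -14] -> [-22, -7, -36, -8] -> [-36, -8] -> -44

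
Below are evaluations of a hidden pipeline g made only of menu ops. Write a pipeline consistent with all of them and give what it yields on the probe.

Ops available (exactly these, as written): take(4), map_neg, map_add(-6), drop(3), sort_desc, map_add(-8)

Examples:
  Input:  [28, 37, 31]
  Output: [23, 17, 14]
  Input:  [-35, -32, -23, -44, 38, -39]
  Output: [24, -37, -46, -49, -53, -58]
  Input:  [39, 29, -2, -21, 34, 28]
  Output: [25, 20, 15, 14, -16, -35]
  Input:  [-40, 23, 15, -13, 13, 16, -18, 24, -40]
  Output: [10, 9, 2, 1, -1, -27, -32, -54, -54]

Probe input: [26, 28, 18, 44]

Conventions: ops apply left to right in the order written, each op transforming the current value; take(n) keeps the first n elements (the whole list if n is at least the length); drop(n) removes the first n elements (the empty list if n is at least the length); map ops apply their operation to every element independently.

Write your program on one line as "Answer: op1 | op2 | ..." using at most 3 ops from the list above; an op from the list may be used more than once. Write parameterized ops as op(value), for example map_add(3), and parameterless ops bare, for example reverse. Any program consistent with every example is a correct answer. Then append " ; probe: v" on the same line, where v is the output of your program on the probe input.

sort_desc | map_add(-6) | map_add(-8) ; probe: [30, 14, 12, 4]

Check, running the answer program on each example:
  [28, 37, 31] -> [37, 31, 28] -> [31, 25, 22] -> [23, 17, 14]
  [-35, -32, -23, -44, 38, -39] -> [38, -23, -32, -35, -39, -44] -> [32, -29, -38, -41, -45, -50] -> [24, -37, -46, -49, -53, -58]
  [39, 29, -2, -21, 34, 28] -> [39, 34, 29, 28, -2, -21] -> [33, 28, 23, 22, -8, -27] -> [25, 20, 15, 14, -16, -35]
  [-40, 23, 15, -13, 13, 16, -18, 24, -40] -> [24, 23, 16, 15, 13, -13, -18, -40, -40] -> [18, 17, 10, 9, 7, -19, -24, -46, -46] -> [10, 9, 2, 1, -1, -27, -32, -54, -54]
  probe: [26, 28, 18, 44] -> [44, 28, 26, 18] -> [38, 22, 20, 12] -> [30, 14, 12, 4]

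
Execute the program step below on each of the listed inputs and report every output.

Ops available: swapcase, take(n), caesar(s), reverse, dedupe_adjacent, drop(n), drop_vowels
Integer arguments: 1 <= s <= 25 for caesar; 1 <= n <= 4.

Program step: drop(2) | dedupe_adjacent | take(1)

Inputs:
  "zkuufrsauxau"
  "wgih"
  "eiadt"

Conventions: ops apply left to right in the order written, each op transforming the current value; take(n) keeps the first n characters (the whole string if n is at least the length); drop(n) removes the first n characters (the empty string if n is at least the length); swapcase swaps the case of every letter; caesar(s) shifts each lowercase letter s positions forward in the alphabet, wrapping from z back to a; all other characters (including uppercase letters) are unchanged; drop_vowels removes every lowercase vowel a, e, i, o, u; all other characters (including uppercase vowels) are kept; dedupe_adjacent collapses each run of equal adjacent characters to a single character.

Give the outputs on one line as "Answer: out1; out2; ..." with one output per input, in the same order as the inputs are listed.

"u"; "i"; "a"

Execution, op by op:
  "zkuufrsauxau" -> "uufrsauxau" -> "ufrsauxau" -> "u"
  "wgih" -> "ih" -> "ih" -> "i"
  "eiadt" -> "adt" -> "adt" -> "a"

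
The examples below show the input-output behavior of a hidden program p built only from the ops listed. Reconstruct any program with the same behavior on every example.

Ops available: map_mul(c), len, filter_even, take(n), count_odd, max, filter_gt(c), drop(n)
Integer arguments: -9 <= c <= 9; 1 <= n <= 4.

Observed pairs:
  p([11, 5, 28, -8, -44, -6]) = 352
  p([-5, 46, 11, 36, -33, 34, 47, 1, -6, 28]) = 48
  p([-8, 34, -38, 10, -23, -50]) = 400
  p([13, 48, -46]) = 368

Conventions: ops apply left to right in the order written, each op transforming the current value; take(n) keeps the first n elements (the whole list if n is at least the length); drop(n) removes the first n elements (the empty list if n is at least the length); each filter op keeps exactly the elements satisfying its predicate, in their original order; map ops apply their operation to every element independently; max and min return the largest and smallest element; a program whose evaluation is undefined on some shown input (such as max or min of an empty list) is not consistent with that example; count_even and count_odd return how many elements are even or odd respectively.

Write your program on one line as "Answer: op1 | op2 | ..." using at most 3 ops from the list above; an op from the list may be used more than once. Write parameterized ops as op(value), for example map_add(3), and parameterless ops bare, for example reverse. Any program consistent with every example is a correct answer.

filter_even | map_mul(-8) | max

Check, running the answer program on each example:
  [11, 5, 28, -8, -44, -6] -> [28, -8, -44, -6] -> [-224, 64, 352, 48] -> 352
  [-5, 46, 11, 36, -33, 34, 47, 1, -6, 28] -> [46, 36, 34, -6, 28] -> [-368, -288, -272, 48, -224] -> 48
  [-8, 34, -38, 10, -23, -50] -> [-8, 34, -38, 10, -50] -> [64, -272, 304, -80, 400] -> 400
  [13, 48, -46] -> [48, -46] -> [-384, 368] -> 368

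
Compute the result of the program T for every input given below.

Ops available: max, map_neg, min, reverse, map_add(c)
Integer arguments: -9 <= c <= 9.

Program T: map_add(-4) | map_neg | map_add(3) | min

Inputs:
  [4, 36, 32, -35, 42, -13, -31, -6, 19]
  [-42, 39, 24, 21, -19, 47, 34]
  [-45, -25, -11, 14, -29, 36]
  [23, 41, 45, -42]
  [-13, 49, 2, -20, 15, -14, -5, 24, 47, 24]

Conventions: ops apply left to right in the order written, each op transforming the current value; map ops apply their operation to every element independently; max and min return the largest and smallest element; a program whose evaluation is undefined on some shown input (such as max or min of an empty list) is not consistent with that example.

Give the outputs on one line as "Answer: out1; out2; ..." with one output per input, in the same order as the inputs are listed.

-35; -40; -29; -38; -42

Execution, op by op:
  [4, 36, 32, -35, 42, -13, -31, -6, 19] -> [0, 32, 28, -39, 38, -17, -35, -10, 15] -> [0, -32, -28, 39, -38, 17, 35, 10, -15] -> [3, -29, -25, 42, -35, 20, 38, 13, -12] -> -35
  [-42, 39, 24, 21, -19, 47, 34] -> [-46, 35, 20, 17, -23, 43, 30] -> [46, -35, -20, -17, 23, -43, -30] -> [49, -32, -17, -14, 26, -40, -27] -> -40
  [-45, -25, -11, 14, -29, 36] -> [-49, -29, -15, 10, -33, 32] -> [49, 29, 15, -10, 33, -32] -> [52, 32, 18, -7, 36, -29] -> -29
  [23, 41, 45, -42] -> [19, 37, 41, -46] -> [-19, -37, -41, 46] -> [-16, -34, -38, 49] -> -38
  [-13, 49, 2, -20, 15, -14, -5, 24, 47, 24] -> [-17, 45, -2, -24, 11, -18, -9, 20, 43, 20] -> [17, -45, 2, 24, -11, 18, 9, -20, -43, -20] -> [20, -42, 5, 27, -8, 21, 12, -17, -40, -17] -> -42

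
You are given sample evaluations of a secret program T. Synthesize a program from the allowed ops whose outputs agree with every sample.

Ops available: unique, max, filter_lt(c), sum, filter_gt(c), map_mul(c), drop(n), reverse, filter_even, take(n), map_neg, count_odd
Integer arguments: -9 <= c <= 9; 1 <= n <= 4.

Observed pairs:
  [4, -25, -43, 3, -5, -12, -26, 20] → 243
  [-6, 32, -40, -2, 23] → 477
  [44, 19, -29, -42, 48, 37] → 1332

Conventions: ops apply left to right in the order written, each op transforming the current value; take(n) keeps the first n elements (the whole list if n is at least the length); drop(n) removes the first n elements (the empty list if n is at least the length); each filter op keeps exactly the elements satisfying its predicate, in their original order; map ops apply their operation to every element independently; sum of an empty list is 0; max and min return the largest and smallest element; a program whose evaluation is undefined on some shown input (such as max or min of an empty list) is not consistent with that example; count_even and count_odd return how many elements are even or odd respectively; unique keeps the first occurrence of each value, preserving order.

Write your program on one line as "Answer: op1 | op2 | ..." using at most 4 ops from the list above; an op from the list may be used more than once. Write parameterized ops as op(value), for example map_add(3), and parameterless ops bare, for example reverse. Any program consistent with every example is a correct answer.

filter_gt(-4) | map_mul(-9) | map_neg | sum

Check, running the answer program on each example:
  [4, -25, -43, 3, -5, -12, -26, 20] -> [4, 3, 20] -> [-36, -27, -180] -> [36, 27, 180] -> 243
  [-6, 32, -40, -2, 23] -> [32, -2, 23] -> [-288, 18, -207] -> [288, -18, 207] -> 477
  [44, 19, -29, -42, 48, 37] -> [44, 19, 48, 37] -> [-396, -171, -432, -333] -> [396, 171, 432, 333] -> 1332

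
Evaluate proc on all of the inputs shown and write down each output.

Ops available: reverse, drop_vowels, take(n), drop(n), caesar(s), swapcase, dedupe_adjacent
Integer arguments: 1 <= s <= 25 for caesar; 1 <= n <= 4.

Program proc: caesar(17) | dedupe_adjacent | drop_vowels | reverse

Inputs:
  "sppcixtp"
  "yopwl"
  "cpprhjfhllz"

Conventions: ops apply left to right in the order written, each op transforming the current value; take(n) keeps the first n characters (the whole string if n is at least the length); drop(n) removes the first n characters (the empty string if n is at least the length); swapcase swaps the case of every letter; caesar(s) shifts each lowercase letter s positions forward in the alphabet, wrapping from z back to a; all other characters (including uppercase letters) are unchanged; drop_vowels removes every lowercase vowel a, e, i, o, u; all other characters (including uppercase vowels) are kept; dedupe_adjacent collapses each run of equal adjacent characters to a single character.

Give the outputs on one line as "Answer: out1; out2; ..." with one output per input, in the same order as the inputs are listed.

Execution, op by op:
  "sppcixtp" -> "jggtzokg" -> "jgtzokg" -> "jgtzkg" -> "gkztgj"
  "yopwl" -> "pfgnc" -> "pfgnc" -> "pfgnc" -> "cngfp"
  "cpprhjfhllz" -> "tggiyawyccq" -> "tgiyawycq" -> "tgywycq" -> "qcywygt"

"gkztgj"; "cngfp"; "qcywygt"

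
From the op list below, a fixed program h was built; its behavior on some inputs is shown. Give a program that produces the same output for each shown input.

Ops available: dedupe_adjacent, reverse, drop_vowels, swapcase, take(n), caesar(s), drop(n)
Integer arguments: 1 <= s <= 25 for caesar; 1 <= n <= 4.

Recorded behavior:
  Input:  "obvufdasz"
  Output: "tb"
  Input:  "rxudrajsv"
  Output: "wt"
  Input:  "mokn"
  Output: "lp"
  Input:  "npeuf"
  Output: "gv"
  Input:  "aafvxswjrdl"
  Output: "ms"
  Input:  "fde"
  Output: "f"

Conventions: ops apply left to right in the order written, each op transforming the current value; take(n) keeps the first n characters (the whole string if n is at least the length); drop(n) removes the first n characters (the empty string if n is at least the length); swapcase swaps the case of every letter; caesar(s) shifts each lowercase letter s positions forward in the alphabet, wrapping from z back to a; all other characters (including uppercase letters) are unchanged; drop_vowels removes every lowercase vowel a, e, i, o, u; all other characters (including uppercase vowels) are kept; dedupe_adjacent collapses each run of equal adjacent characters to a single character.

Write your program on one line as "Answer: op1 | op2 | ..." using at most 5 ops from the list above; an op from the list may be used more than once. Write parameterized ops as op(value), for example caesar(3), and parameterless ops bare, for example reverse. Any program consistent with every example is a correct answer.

caesar(1) | drop_vowels | drop(1) | reverse | take(2)

Check, running the answer program on each example:
  "obvufdasz" -> "pcwvgebta" -> "pcwvgbt" -> "cwvgbt" -> "tbgvwc" -> "tb"
  "rxudrajsv" -> "syvesbktw" -> "syvsbktw" -> "yvsbktw" -> "wtkbsvy" -> "wt"
  "mokn" -> "nplo" -> "npl" -> "pl" -> "lp" -> "lp"
  "npeuf" -> "oqfvg" -> "qfvg" -> "fvg" -> "gvf" -> "gv"
  "aafvxswjrdl" -> "bbgwytxksem" -> "bbgwytxksm" -> "bgwytxksm" -> "mskxtywgb" -> "ms"
  "fde" -> "gef" -> "gf" -> "f" -> "f" -> "f"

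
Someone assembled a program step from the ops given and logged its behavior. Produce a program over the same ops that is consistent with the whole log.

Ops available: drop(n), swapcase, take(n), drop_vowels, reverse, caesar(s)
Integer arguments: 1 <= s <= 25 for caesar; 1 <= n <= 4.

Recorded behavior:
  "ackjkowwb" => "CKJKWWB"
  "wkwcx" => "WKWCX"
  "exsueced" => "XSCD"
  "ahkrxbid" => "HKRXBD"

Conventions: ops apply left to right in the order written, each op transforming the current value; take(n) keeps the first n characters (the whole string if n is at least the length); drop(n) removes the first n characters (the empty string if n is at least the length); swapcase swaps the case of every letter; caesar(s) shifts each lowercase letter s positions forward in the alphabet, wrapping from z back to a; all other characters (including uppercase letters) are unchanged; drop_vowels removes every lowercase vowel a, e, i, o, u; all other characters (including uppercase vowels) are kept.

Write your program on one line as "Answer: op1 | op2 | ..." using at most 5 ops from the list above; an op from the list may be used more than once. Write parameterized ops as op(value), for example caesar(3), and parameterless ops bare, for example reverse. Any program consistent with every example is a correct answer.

reverse | drop_vowels | swapcase | reverse

Check, running the answer program on each example:
  "ackjkowwb" -> "bwwokjkca" -> "bwwkjkc" -> "BWWKJKC" -> "CKJKWWB"
  "wkwcx" -> "xcwkw" -> "xcwkw" -> "XCWKW" -> "WKWCX"
  "exsueced" -> "deceusxe" -> "dcsx" -> "DCSX" -> "XSCD"
  "ahkrxbid" -> "dibxrkha" -> "dbxrkh" -> "DBXRKH" -> "HKRXBD"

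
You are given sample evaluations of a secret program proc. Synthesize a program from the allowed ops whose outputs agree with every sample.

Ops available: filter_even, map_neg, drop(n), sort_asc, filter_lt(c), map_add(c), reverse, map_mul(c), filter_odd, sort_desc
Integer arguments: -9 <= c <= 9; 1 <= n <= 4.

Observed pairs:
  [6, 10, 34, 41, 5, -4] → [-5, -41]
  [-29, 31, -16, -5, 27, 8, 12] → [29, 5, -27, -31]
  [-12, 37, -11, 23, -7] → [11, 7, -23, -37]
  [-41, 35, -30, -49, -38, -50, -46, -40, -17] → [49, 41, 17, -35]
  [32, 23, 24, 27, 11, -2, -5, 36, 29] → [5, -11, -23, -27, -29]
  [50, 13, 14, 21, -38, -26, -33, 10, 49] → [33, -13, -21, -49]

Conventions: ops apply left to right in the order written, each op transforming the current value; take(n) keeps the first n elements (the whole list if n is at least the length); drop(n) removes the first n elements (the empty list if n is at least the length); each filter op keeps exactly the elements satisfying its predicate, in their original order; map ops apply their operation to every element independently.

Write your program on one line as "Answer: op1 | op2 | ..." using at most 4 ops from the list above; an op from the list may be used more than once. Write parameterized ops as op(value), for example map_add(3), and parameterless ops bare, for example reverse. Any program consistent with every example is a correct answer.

sort_desc | map_neg | filter_odd | reverse

Check, running the answer program on each example:
  [6, 10, 34, 41, 5, -4] -> [41, 34, 10, 6, 5, -4] -> [-41, -34, -10, -6, -5, 4] -> [-41, -5] -> [-5, -41]
  [-29, 31, -16, -5, 27, 8, 12] -> [31, 27, 12, 8, -5, -16, -29] -> [-31, -27, -12, -8, 5, 16, 29] -> [-31, -27, 5, 29] -> [29, 5, -27, -31]
  [-12, 37, -11, 23, -7] -> [37, 23, -7, -11, -12] -> [-37, -23, 7, 11, 12] -> [-37, -23, 7, 11] -> [11, 7, -23, -37]
  [-41, 35, -30, -49, -38, -50, -46, -40, -17] -> [35, -17, -30, -38, -40, -41, -46, -49, -50] -> [-35, 17, 30, 38, 40, 41, 46, 49, 50] -> [-35, 17, 41, 49] -> [49, 41, 17, -35]
  [32, 23, 24, 27, 11, -2, -5, 36, 29] -> [36, 32, 29, 27, 24, 23, 11, -2, -5] -> [-36, -32, -29, -27, -24, -23, -11, 2, 5] -> [-29, -27, -23, -11, 5] -> [5, -11, -23, -27, -29]
  [50, 13, 14, 21, -38, -26, -33, 10, 49] -> [50, 49, 21, 14, 13, 10, -26, -33, -38] -> [-50, -49, -21, -14, -13, -10, 26, 33, 38] -> [-49, -21, -13, 33] -> [33, -13, -21, -49]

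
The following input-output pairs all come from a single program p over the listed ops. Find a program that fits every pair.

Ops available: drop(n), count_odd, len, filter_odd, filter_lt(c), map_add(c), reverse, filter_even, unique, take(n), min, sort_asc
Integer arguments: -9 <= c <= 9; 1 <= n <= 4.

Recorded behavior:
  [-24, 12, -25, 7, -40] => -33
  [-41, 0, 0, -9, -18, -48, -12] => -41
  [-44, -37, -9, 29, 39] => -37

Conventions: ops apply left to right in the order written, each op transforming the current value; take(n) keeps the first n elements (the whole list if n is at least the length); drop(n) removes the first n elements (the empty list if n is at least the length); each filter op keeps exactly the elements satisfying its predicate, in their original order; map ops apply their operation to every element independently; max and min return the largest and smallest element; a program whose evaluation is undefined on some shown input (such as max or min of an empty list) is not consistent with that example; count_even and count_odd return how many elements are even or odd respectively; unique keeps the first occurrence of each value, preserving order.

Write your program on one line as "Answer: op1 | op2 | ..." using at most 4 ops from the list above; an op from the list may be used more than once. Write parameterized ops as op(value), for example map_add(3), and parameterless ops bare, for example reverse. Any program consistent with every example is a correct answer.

unique | map_add(7) | reverse | min

Check, running the answer program on each example:
  [-24, 12, -25, 7, -40] -> [-24, 12, -25, 7, -40] -> [-17, 19, -18, 14, -33] -> [-33, 14, -18, 19, -17] -> -33
  [-41, 0, 0, -9, -18, -48, -12] -> [-41, 0, -9, -18, -48, -12] -> [-34, 7, -2, -11, -41, -5] -> [-5, -41, -11, -2, 7, -34] -> -41
  [-44, -37, -9, 29, 39] -> [-44, -37, -9, 29, 39] -> [-37, -30, -2, 36, 46] -> [46, 36, -2, -30, -37] -> -37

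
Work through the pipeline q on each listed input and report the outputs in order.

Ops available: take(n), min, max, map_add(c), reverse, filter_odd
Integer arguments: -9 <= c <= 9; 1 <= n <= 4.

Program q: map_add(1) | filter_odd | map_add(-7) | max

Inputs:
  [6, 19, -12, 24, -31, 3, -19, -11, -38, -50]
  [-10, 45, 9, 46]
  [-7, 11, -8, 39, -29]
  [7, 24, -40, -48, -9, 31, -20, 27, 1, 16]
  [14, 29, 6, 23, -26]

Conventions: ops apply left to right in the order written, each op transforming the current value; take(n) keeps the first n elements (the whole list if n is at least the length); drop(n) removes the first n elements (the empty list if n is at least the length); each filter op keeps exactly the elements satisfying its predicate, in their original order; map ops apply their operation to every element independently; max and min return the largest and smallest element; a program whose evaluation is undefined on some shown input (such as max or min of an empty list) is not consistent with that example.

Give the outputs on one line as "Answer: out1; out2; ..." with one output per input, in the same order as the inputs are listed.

Execution, op by op:
  [6, 19, -12, 24, -31, 3, -19, -11, -38, -50] -> [7, 20, -11, 25, -30, 4, -18, -10, -37, -49] -> [7, -11, 25, -37, -49] -> [0, -18, 18, -44, -56] -> 18
  [-10, 45, 9, 46] -> [-9, 46, 10, 47] -> [-9, 47] -> [-16, 40] -> 40
  [-7, 11, -8, 39, -29] -> [-6, 12, -7, 40, -28] -> [-7] -> [-14] -> -14
  [7, 24, -40, -48, -9, 31, -20, 27, 1, 16] -> [8, 25, -39, -47, -8, 32, -19, 28, 2, 17] -> [25, -39, -47, -19, 17] -> [18, -46, -54, -26, 10] -> 18
  [14, 29, 6, 23, -26] -> [15, 30, 7, 24, -25] -> [15, 7, -25] -> [8, 0, -32] -> 8

18; 40; -14; 18; 8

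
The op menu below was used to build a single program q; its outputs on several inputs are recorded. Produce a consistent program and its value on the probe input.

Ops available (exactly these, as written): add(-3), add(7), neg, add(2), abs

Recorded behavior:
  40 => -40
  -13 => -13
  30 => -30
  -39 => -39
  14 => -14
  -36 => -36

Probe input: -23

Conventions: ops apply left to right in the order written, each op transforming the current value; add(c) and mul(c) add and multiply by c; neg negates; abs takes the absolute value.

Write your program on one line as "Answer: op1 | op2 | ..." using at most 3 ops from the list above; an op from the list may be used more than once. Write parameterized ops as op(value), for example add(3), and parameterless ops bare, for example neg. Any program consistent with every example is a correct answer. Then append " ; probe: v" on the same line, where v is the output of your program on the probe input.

neg | abs | neg ; probe: -23

Check, running the answer program on each example:
  40 -> -40 -> 40 -> -40
  -13 -> 13 -> 13 -> -13
  30 -> -30 -> 30 -> -30
  -39 -> 39 -> 39 -> -39
  14 -> -14 -> 14 -> -14
  -36 -> 36 -> 36 -> -36
  probe: -23 -> 23 -> 23 -> -23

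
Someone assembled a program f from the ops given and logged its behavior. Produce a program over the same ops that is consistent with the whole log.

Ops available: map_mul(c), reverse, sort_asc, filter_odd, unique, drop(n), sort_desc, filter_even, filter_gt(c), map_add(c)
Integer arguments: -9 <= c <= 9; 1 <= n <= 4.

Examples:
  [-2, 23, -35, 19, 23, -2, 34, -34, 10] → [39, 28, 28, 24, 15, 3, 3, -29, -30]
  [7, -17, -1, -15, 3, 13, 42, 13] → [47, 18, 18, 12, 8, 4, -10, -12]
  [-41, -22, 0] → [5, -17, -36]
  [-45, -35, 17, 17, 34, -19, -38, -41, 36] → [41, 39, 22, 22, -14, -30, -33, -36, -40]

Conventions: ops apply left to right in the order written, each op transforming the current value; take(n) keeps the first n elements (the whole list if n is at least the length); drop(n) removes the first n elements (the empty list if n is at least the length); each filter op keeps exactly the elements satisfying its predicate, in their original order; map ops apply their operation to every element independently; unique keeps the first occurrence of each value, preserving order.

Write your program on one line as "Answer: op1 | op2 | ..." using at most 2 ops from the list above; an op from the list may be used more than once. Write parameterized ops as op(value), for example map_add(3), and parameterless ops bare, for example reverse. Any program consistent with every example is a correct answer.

sort_desc | map_add(5)

Check, running the answer program on each example:
  [-2, 23, -35, 19, 23, -2, 34, -34, 10] -> [34, 23, 23, 19, 10, -2, -2, -34, -35] -> [39, 28, 28, 24, 15, 3, 3, -29, -30]
  [7, -17, -1, -15, 3, 13, 42, 13] -> [42, 13, 13, 7, 3, -1, -15, -17] -> [47, 18, 18, 12, 8, 4, -10, -12]
  [-41, -22, 0] -> [0, -22, -41] -> [5, -17, -36]
  [-45, -35, 17, 17, 34, -19, -38, -41, 36] -> [36, 34, 17, 17, -19, -35, -38, -41, -45] -> [41, 39, 22, 22, -14, -30, -33, -36, -40]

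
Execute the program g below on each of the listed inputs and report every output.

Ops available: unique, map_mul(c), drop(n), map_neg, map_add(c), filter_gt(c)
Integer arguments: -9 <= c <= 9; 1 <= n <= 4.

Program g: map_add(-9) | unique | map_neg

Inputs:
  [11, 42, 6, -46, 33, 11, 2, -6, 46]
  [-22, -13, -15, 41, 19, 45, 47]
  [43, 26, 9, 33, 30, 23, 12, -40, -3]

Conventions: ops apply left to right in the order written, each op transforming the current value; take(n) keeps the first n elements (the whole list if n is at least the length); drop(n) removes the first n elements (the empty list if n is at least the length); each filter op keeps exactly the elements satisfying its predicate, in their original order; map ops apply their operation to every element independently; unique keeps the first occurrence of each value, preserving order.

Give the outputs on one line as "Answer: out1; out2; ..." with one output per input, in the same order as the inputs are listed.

[-2, -33, 3, 55, -24, 7, 15, -37]; [31, 22, 24, -32, -10, -36, -38]; [-34, -17, 0, -24, -21, -14, -3, 49, 12]

Execution, op by op:
  [11, 42, 6, -46, 33, 11, 2, -6, 46] -> [2, 33, -3, -55, 24, 2, -7, -15, 37] -> [2, 33, -3, -55, 24, -7, -15, 37] -> [-2, -33, 3, 55, -24, 7, 15, -37]
  [-22, -13, -15, 41, 19, 45, 47] -> [-31, -22, -24, 32, 10, 36, 38] -> [-31, -22, -24, 32, 10, 36, 38] -> [31, 22, 24, -32, -10, -36, -38]
  [43, 26, 9, 33, 30, 23, 12, -40, -3] -> [34, 17, 0, 24, 21, 14, 3, -49, -12] -> [34, 17, 0, 24, 21, 14, 3, -49, -12] -> [-34, -17, 0, -24, -21, -14, -3, 49, 12]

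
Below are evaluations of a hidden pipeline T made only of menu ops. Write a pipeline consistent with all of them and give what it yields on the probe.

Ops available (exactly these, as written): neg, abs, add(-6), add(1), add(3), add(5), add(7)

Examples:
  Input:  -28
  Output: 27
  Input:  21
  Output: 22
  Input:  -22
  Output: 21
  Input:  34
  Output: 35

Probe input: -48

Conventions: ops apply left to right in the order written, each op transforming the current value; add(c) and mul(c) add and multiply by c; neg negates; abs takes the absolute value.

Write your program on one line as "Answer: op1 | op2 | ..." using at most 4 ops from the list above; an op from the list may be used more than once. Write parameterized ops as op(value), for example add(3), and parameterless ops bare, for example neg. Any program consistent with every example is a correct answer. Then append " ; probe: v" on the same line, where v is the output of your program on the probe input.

add(1) | neg | abs ; probe: 47

Check, running the answer program on each example:
  -28 -> -27 -> 27 -> 27
  21 -> 22 -> -22 -> 22
  -22 -> -21 -> 21 -> 21
  34 -> 35 -> -35 -> 35
  probe: -48 -> -47 -> 47 -> 47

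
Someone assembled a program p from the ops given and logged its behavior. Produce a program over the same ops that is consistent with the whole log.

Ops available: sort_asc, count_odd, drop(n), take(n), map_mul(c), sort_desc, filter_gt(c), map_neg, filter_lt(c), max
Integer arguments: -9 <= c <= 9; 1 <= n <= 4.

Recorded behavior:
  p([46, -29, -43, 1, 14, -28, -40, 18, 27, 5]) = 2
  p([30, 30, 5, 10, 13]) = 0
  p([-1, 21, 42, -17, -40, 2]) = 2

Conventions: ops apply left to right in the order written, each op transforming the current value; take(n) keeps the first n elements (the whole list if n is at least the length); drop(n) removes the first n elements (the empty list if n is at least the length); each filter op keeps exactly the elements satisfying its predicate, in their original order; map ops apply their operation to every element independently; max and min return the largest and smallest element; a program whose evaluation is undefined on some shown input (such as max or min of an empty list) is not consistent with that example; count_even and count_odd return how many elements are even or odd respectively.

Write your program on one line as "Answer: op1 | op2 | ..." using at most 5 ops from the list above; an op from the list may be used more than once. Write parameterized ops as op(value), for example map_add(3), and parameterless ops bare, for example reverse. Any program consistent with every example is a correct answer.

filter_lt(0) | sort_asc | map_mul(-3) | count_odd

Check, running the answer program on each example:
  [46, -29, -43, 1, 14, -28, -40, 18, 27, 5] -> [-29, -43, -28, -40] -> [-43, -40, -29, -28] -> [129, 120, 87, 84] -> 2
  [30, 30, 5, 10, 13] -> [] -> [] -> [] -> 0
  [-1, 21, 42, -17, -40, 2] -> [-1, -17, -40] -> [-40, -17, -1] -> [120, 51, 3] -> 2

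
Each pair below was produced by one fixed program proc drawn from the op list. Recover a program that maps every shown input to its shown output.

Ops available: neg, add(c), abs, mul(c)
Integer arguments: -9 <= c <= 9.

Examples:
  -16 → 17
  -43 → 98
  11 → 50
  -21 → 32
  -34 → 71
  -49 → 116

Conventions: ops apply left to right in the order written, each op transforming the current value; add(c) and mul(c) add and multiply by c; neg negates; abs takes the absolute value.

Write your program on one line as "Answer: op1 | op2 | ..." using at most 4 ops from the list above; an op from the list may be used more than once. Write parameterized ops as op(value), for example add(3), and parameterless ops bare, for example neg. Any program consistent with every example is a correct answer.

add(8) | abs | mul(3) | add(-7)

Check, running the answer program on each example:
  -16 -> -8 -> 8 -> 24 -> 17
  -43 -> -35 -> 35 -> 105 -> 98
  11 -> 19 -> 19 -> 57 -> 50
  -21 -> -13 -> 13 -> 39 -> 32
  -34 -> -26 -> 26 -> 78 -> 71
  -49 -> -41 -> 41 -> 123 -> 116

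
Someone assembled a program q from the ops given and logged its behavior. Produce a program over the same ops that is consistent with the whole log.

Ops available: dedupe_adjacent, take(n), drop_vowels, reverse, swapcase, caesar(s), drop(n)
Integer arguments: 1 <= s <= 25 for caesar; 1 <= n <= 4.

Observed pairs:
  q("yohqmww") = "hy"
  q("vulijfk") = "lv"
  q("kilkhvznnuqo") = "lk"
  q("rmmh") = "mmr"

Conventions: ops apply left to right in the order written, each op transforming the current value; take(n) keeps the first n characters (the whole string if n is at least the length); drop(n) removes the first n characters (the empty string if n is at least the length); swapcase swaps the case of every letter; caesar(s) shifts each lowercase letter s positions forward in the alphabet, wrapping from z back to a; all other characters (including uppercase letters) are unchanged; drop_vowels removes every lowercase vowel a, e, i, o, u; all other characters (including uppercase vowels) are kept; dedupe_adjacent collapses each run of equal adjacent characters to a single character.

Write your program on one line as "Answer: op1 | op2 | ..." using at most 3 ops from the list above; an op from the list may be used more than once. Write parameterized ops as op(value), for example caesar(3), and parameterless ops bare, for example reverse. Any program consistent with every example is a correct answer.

take(3) | drop_vowels | reverse

Check, running the answer program on each example:
  "yohqmww" -> "yoh" -> "yh" -> "hy"
  "vulijfk" -> "vul" -> "vl" -> "lv"
  "kilkhvznnuqo" -> "kil" -> "kl" -> "lk"
  "rmmh" -> "rmm" -> "rmm" -> "mmr"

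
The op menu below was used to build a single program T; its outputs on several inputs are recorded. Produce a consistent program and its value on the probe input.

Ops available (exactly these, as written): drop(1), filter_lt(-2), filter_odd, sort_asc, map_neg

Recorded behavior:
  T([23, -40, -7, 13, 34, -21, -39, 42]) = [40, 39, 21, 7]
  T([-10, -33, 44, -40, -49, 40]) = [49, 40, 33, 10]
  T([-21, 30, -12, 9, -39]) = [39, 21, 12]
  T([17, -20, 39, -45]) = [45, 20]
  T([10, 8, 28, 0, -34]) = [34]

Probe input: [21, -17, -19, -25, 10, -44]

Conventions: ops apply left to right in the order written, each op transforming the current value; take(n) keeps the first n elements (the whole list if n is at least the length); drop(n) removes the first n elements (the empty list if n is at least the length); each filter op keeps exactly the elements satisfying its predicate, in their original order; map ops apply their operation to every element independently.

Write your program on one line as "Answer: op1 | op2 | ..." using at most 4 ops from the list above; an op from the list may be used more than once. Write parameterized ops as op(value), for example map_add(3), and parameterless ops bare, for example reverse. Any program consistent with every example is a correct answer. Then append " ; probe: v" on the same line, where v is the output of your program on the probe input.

sort_asc | filter_lt(-2) | map_neg ; probe: [44, 25, 19, 17]

Check, running the answer program on each example:
  [23, -40, -7, 13, 34, -21, -39, 42] -> [-40, -39, -21, -7, 13, 23, 34, 42] -> [-40, -39, -21, -7] -> [40, 39, 21, 7]
  [-10, -33, 44, -40, -49, 40] -> [-49, -40, -33, -10, 40, 44] -> [-49, -40, -33, -10] -> [49, 40, 33, 10]
  [-21, 30, -12, 9, -39] -> [-39, -21, -12, 9, 30] -> [-39, -21, -12] -> [39, 21, 12]
  [17, -20, 39, -45] -> [-45, -20, 17, 39] -> [-45, -20] -> [45, 20]
  [10, 8, 28, 0, -34] -> [-34, 0, 8, 10, 28] -> [-34] -> [34]
  probe: [21, -17, -19, -25, 10, -44] -> [-44, -25, -19, -17, 10, 21] -> [-44, -25, -19, -17] -> [44, 25, 19, 17]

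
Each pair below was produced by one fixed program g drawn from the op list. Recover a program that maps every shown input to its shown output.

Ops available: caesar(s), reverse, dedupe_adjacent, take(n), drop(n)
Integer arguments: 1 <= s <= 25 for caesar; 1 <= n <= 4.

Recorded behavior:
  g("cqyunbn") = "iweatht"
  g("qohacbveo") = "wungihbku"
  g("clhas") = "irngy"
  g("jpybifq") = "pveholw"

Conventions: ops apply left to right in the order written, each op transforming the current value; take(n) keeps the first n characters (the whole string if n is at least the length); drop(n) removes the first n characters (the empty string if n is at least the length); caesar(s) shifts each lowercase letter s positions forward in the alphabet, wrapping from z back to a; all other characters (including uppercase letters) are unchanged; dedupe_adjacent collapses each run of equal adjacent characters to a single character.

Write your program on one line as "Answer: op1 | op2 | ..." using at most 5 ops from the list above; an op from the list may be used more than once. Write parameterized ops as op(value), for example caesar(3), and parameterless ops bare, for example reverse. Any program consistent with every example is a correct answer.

caesar(10) | reverse | caesar(22) | reverse

Check, running the answer program on each example:
  "cqyunbn" -> "maiexlx" -> "xlxeiam" -> "thtaewi" -> "iweatht"
  "qohacbveo" -> "ayrkmlfoy" -> "yoflmkrya" -> "ukbhignuw" -> "wungihbku"
  "clhas" -> "mvrkc" -> "ckrvm" -> "ygnri" -> "irngy"
  "jpybifq" -> "tzilspa" -> "apslizt" -> "wlohevp" -> "pveholw"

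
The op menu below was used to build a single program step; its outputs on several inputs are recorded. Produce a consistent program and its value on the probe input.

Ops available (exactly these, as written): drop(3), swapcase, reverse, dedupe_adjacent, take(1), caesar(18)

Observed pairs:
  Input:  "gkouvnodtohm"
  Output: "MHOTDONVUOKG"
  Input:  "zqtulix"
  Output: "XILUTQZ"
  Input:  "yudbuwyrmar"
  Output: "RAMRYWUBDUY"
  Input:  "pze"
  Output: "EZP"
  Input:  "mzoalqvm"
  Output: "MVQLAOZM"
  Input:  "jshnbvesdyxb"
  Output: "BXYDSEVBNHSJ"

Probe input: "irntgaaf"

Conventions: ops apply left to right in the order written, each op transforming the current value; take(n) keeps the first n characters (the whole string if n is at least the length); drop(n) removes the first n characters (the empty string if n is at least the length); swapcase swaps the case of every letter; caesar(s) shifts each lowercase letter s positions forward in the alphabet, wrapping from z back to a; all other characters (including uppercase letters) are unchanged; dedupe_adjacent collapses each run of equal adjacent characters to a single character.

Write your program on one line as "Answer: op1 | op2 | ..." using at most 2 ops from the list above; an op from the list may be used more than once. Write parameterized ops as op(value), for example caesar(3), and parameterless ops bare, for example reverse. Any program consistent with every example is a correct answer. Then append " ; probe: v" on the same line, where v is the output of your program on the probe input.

swapcase | reverse ; probe: "FAAGTNRI"

Check, running the answer program on each example:
  "gkouvnodtohm" -> "GKOUVNODTOHM" -> "MHOTDONVUOKG"
  "zqtulix" -> "ZQTULIX" -> "XILUTQZ"
  "yudbuwyrmar" -> "YUDBUWYRMAR" -> "RAMRYWUBDUY"
  "pze" -> "PZE" -> "EZP"
  "mzoalqvm" -> "MZOALQVM" -> "MVQLAOZM"
  "jshnbvesdyxb" -> "JSHNBVESDYXB" -> "BXYDSEVBNHSJ"
  probe: "irntgaaf" -> "IRNTGAAF" -> "FAAGTNRI"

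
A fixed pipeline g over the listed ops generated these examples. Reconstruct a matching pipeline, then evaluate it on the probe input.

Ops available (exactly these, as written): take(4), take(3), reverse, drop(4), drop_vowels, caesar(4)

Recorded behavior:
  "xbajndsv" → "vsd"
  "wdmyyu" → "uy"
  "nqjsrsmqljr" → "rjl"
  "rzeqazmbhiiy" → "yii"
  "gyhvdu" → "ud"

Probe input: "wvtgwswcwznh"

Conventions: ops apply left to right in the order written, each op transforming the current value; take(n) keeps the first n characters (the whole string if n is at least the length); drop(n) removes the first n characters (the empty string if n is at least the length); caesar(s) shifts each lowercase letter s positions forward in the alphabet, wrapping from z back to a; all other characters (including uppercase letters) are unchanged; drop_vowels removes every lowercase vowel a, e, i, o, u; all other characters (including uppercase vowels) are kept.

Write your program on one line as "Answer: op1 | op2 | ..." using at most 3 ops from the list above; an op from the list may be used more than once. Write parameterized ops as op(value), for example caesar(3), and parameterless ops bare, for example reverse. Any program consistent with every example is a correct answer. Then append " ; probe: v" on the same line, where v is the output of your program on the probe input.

drop(4) | reverse | take(3) ; probe: "hnz"

Check, running the answer program on each example:
  "xbajndsv" -> "ndsv" -> "vsdn" -> "vsd"
  "wdmyyu" -> "yu" -> "uy" -> "uy"
  "nqjsrsmqljr" -> "rsmqljr" -> "rjlqmsr" -> "rjl"
  "rzeqazmbhiiy" -> "azmbhiiy" -> "yiihbmza" -> "yii"
  "gyhvdu" -> "du" -> "ud" -> "ud"
  probe: "wvtgwswcwznh" -> "wswcwznh" -> "hnzwcwsw" -> "hnz"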